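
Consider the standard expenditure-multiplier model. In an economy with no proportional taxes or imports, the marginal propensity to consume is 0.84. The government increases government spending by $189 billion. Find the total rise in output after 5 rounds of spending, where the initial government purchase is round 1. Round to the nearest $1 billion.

Round 1 adds ΔG = $189 billion; each later round is MPC = 0.84 times the previous.
After 5 rounds: 189 + 158.76 + 133.3584 + 112.021056 + 94.09768704 = ΔG·(1 − c^5)/(1 − c) = 189 × (1 − 0.4182119424)/0.16 ≈ $687 billion.

$687 billion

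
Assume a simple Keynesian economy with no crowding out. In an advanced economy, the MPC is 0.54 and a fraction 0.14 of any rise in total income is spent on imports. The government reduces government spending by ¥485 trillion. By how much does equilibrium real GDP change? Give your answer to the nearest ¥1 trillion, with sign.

Expenditure multiplier = 1/(1 − c + m) = 1/(1 − 0.54 + 0.14) = 1/0.6 ≈ 1.667.
ΔY = k × ΔG = (−¥485 trillion) / 0.6 ≈ −¥808 trillion.

−¥808 trillion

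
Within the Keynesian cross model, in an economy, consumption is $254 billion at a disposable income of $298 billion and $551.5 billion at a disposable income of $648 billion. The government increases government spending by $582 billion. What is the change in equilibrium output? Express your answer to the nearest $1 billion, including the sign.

+$3,880 billion

MPC = ΔC/ΔYd = (551.5 − 254)/(648 − 298) = 297.5/350 = 0.85.
Government-spending multiplier = 1/(1 − MPC) = 1/(1 − 0.85) = 1/0.15 ≈ 6.667.
ΔY = k × ΔG = (+$582 billion) / 0.15 = +$3,880 billion.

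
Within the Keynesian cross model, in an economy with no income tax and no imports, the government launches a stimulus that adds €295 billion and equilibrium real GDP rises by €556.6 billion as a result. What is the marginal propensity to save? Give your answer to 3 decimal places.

Implied spending multiplier k = ΔY/ΔG = 556.6/295 ≈ 1.8868.
Since k = 1/(1 − MPC), MPC = 1 − 1/k = 1 − ΔG/ΔY = 1 − 295/556.6 ≈ 0.470.
MPS = 1 − MPC = 0.530.

0.530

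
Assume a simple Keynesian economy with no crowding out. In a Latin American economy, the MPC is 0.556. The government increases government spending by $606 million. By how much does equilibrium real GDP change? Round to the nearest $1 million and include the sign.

+$1,365 million

Spending multiplier = 1/(1 − MPC) = 1/(1 − 0.556) = 1/0.444 ≈ 2.252.
ΔY = k × ΔG = (+$606 million) / 0.444 ≈ +$1,365 million.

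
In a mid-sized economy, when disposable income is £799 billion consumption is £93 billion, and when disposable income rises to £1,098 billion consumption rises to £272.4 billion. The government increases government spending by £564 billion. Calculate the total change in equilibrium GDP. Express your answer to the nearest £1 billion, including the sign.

+£1,410 billion

MPC = ΔC/ΔYd = (272.4 − 93)/(1,098 − 799) = 179.4/299 = 0.6.
Expenditure multiplier = 1/(1 − MPC) = 1/(1 − 0.6) = 1/0.4 = 2.5.
ΔY = k × ΔG = (+£564 billion) / 0.4 = +£1,410 billion.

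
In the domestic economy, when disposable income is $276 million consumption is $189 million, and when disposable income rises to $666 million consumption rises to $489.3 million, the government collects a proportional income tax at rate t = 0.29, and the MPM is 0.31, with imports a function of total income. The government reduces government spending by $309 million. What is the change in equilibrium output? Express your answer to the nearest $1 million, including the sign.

−$405 million

MPC = ΔC/ΔYd = (489.3 − 189)/(666 − 276) = 300.3/390 = 0.77.
Spending multiplier = 1/(1 − c(1−t) + m) = 1/(1 − 0.77×0.71 + 0.31) = 1/0.7633 ≈ 1.31.
ΔY = k × ΔG = (−$309 million) / 0.7633 ≈ −$405 million.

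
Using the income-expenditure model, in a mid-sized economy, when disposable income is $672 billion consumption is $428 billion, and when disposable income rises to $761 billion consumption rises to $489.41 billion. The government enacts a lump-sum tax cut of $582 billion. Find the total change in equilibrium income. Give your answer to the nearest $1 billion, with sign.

MPC = ΔC/ΔYd = (489.41 − 428)/(761 − 672) = 61.41/89 = 0.69.
A lump-sum tax change of −$582 billion shifts disposable income by +$582 billion; first-round consumption changes by −c × ΔT = −0.69 × (−$582 billion) = +$401.58 billion.
Expenditure multiplier = 1/(1 − MPC) = 1/(1 − 0.69) = 1/0.31 ≈ 3.226.
The tax multiplier is −c × k ≈ −2.226, so ΔY = k × (−c·ΔT) = (+$401.58 billion) / 0.31 ≈ +$1,295 billion.

+$1,295 billion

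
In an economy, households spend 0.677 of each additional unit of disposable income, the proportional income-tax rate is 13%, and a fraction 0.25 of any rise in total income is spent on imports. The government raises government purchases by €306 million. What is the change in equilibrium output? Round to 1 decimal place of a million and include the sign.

+€462.9 million

Expenditure multiplier = 1/(1 − c(1−t) + m) = 1/(1 − 0.677×0.87 + 0.25) = 1/0.66101 ≈ 1.513.
ΔY = k × ΔG = (+€306 million) / 0.66101 ≈ +€462.9 million.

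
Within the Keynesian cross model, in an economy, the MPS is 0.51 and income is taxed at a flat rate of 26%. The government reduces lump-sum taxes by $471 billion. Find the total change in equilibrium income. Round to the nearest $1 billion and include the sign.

+$362 billion

MPC = 1 − MPS = 1 − 0.51 = 0.49.
A lump-sum tax change of −$471 billion shifts disposable income by +$471 billion; first-round consumption changes by −c × ΔT = −0.49 × (−$471 billion) = +$230.79 billion.
Expenditure multiplier = 1/(1 − c(1−t)) = 1/(1 − 0.49×0.74) = 1/0.6374 ≈ 1.569.
The tax multiplier is −c × k ≈ −0.769, so ΔY = k × (−c·ΔT) = (+$230.79 billion) / 0.6374 ≈ +$362 billion.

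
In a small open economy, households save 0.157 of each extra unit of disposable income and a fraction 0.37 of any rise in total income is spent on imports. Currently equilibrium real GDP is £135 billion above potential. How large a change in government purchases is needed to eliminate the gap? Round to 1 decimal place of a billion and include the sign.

MPC = 1 − MPS = 1 − 0.157 = 0.843.
Spending multiplier = 1/(1 − c + m) = 1/(1 − 0.843 + 0.37) = 1/0.527 ≈ 1.898.
Need ΔY = −£135 billion, so ΔG = ΔY/k = (−£135 billion) × 0.527 ≈ −£71.1 billion.
The government should cut government purchases by £71.1 billion.

−£71.1 billion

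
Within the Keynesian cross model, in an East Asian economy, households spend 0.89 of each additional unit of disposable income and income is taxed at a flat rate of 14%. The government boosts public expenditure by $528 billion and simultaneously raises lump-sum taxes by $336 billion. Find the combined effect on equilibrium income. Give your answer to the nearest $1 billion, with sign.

Expenditure multiplier = 1/(1 − c(1−t)) = 1/(1 − 0.89×0.86) = 1/0.2346 ≈ 4.263.
ΔG contributes k·ΔG = (+$528 billion) / 0.2346 ≈ +$2,250.6 billion.
ΔT of +$336 billion changes first-round spending by −c·ΔT = −$299.04 billion, contributing k·(−c·ΔT) = (−$299.04 billion) / 0.2346 ≈ −$1,274.7 billion.
Net ΔY = k(ΔG − c·ΔT) = (+$228.96 billion) / 0.2346 ≈ +$976 billion.

+$976 billion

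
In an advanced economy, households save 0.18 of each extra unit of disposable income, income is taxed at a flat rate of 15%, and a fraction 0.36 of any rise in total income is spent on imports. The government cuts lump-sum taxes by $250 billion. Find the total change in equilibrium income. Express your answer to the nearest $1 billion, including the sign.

+$309 billion

MPC = 1 − MPS = 1 − 0.18 = 0.82.
A lump-sum tax change of −$250 billion shifts disposable income by +$250 billion; first-round consumption changes by −c × ΔT = −0.82 × (−$250 billion) = +$205 billion.
Expenditure multiplier = 1/(1 − c(1−t) + m) = 1/(1 − 0.82×0.85 + 0.36) = 1/0.663 ≈ 1.508.
The tax multiplier is −c × k ≈ −1.237, so ΔY = k × (−c·ΔT) = (+$205 billion) / 0.663 ≈ +$309 billion.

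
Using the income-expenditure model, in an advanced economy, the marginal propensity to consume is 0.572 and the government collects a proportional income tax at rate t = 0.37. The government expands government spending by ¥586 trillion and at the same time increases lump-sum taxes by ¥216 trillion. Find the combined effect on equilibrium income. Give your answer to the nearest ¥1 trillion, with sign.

+¥723 trillion

Expenditure multiplier = 1/(1 − c(1−t)) = 1/(1 − 0.572×0.63) = 1/0.63964 ≈ 1.563.
ΔG contributes k·ΔG = (+¥586 trillion) / 0.63964 ≈ +¥916.1 trillion.
ΔT of +¥216 trillion changes first-round spending by −c·ΔT = −¥123.552 trillion, contributing k·(−c·ΔT) = (−¥123.552 trillion) / 0.63964 ≈ −¥193.2 trillion.
Net ΔY = k(ΔG − c·ΔT) = (+¥462.448 trillion) / 0.63964 ≈ +¥723 trillion.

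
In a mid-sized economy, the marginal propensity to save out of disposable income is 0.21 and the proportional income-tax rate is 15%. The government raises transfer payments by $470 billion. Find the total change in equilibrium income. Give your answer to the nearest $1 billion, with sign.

MPC = 1 − MPS = 1 − 0.21 = 0.79.
The transfer change shifts disposable income by +$470 billion, so first-round consumption changes by c·ΔTR = 0.79 × (+$470 billion) = +$371.3 billion.
Expenditure multiplier = 1/(1 − c(1−t)) = 1/(1 − 0.79×0.85) = 1/0.3285 ≈ 3.044.
The transfer multiplier is c × k ≈ 2.405, so ΔY = k × (c·ΔTR) = (+$371.3 billion) / 0.3285 ≈ +$1,130 billion.

+$1,130 billion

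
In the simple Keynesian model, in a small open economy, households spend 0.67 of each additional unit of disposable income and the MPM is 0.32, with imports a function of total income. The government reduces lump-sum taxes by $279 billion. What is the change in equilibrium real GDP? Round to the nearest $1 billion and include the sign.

+$288 billion

A lump-sum tax change of −$279 billion shifts disposable income by +$279 billion; first-round consumption changes by −c × ΔT = −0.67 × (−$279 billion) = +$186.93 billion.
Expenditure multiplier = 1/(1 − c + m) = 1/(1 − 0.67 + 0.32) = 1/0.65 ≈ 1.538.
The tax multiplier is −c × k ≈ −1.031, so ΔY = k × (−c·ΔT) = (+$186.93 billion) / 0.65 ≈ +$288 billion.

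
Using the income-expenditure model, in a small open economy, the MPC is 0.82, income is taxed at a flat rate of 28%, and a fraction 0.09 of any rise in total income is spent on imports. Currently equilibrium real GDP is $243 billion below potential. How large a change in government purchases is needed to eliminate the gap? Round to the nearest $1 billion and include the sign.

Spending multiplier = 1/(1 − c(1−t) + m) = 1/(1 − 0.82×0.72 + 0.09) = 1/0.4996 ≈ 2.002.
Need ΔY = +$243 billion, so ΔG = ΔY/k = (+$243 billion) × 0.4996 ≈ +$121 billion.
The government should increase government purchases by $121 billion.

+$121 billion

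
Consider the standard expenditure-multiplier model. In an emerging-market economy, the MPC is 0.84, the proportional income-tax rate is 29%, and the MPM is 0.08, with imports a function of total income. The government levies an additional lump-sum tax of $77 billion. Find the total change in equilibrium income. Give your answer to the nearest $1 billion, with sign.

A lump-sum tax change of +$77 billion shifts disposable income by −$77 billion; first-round consumption changes by −c × ΔT = −0.84 × (+$77 billion) = −$64.68 billion.
Expenditure multiplier = 1/(1 − c(1−t) + m) = 1/(1 − 0.84×0.71 + 0.08) = 1/0.4836 ≈ 2.068.
The tax multiplier is −c × k ≈ −1.737, so ΔY = k × (−c·ΔT) = (−$64.68 billion) / 0.4836 ≈ −$134 billion.

−$134 billion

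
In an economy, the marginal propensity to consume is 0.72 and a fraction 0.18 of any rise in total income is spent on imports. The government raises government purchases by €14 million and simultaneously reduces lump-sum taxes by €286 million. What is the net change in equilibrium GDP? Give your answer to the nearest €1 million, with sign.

+€478 million

Expenditure multiplier = 1/(1 − c + m) = 1/(1 − 0.72 + 0.18) = 1/0.46 ≈ 2.174.
ΔG contributes k·ΔG = (+€14 million) / 0.46 ≈ +€30.4 million.
ΔT of −€286 million changes first-round spending by −c·ΔT = +€205.92 million, contributing k·(−c·ΔT) = (+€205.92 million) / 0.46 ≈ +€447.7 million.
Net ΔY = k(ΔG − c·ΔT) = (+€219.92 million) / 0.46 ≈ +€478 million.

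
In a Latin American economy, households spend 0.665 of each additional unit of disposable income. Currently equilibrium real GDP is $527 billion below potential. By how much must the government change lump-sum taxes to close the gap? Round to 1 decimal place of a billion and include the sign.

Spending multiplier = 1/(1 − MPC) = 1/(1 − 0.665) = 1/0.335 ≈ 2.985.
Tax multiplier = −c·k = −0.665/0.335 ≈ −1.985. Need ΔY = +$527 billion, so ΔT = ΔY/(−c·k) = −(+$527 billion) × 0.335 / 0.665 ≈ −$265.5 billion.
The government should cut lump-sum taxes by $265.5 billion.

−$265.5 billion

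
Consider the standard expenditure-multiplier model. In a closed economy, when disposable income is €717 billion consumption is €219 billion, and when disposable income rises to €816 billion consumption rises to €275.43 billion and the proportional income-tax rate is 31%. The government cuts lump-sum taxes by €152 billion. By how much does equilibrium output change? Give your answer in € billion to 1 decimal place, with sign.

+€142.8 billion

MPC = ΔC/ΔYd = (275.43 − 219)/(816 − 717) = 56.43/99 = 0.57.
A lump-sum tax change of −€152 billion shifts disposable income by +€152 billion; first-round consumption changes by −c × ΔT = −0.57 × (−€152 billion) = +€86.64 billion.
Expenditure multiplier = 1/(1 − c(1−t)) = 1/(1 − 0.57×0.69) = 1/0.6067 ≈ 1.648.
The tax multiplier is −c × k ≈ −0.94, so ΔY = k × (−c·ΔT) = (+€86.64 billion) / 0.6067 ≈ +€142.8 billion.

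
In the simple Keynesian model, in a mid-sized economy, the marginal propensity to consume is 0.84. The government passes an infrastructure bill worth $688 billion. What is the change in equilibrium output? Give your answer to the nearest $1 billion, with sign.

+$4,300 billion

Government-spending multiplier = 1/(1 − MPC) = 1/(1 − 0.84) = 1/0.16 = 6.25.
ΔY = k × ΔG = (+$688 billion) / 0.16 = +$4,300 billion.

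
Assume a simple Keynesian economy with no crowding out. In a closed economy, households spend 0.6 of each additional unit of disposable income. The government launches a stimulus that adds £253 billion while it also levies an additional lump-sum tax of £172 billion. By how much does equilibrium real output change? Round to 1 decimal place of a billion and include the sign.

Expenditure multiplier = 1/(1 − MPC) = 1/(1 − 0.6) = 1/0.4 = 2.5.
ΔG contributes k·ΔG = (+£253 billion) / 0.4 = +£632.5 billion.
ΔT of +£172 billion changes first-round spending by −c·ΔT = −£103.2 billion, contributing k·(−c·ΔT) = (−£103.2 billion) / 0.4 = −£258 billion.
Net ΔY = k(ΔG − c·ΔT) = (+£149.8 billion) / 0.4 = +£374.5 billion.

+£374.5 billion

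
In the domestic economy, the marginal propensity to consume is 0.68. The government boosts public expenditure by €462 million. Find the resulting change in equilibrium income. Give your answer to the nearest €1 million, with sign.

+€1,444 million

Expenditure multiplier = 1/(1 − MPC) = 1/(1 − 0.68) = 1/0.32 = 3.125.
ΔY = k × ΔG = (+€462 million) / 0.32 ≈ +€1,444 million.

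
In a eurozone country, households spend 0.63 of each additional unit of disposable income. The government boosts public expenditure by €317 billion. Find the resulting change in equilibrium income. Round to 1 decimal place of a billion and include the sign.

+€856.8 billion

Expenditure multiplier = 1/(1 − MPC) = 1/(1 − 0.63) = 1/0.37 ≈ 2.703.
ΔY = k × ΔG = (+€317 billion) / 0.37 ≈ +€856.8 billion.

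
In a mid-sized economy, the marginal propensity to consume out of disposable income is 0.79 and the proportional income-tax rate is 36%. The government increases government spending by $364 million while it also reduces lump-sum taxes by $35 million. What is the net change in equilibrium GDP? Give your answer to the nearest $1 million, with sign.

+$792 million

Expenditure multiplier = 1/(1 − c(1−t)) = 1/(1 − 0.79×0.64) = 1/0.4944 ≈ 2.023.
ΔG contributes k·ΔG = (+$364 million) / 0.4944 ≈ +$736.2 million.
ΔT of −$35 million changes first-round spending by −c·ΔT = +$27.65 million, contributing k·(−c·ΔT) = (+$27.65 million) / 0.4944 ≈ +$55.9 million.
Net ΔY = k(ΔG − c·ΔT) = (+$391.65 million) / 0.4944 ≈ +$792 million.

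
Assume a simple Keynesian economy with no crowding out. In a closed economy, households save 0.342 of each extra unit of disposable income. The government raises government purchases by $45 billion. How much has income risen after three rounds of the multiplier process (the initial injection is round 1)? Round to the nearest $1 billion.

$94 billion

MPC = 1 − MPS = 1 − 0.342 = 0.658.
Round 1 adds ΔG = $45 billion; each later round is MPC = 0.658 times the previous.
After 3 rounds: 45 + 29.61 + 19.48338 = ΔG·(1 − c^3)/(1 − c) = 45 × (1 − 0.284890312)/0.342 ≈ $94 billion.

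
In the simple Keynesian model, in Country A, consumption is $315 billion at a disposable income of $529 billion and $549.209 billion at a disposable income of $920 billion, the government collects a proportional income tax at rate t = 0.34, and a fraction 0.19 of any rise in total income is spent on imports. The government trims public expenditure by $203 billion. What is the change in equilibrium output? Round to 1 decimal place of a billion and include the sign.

−$255.5 billion

MPC = ΔC/ΔYd = (549.209 − 315)/(920 − 529) = 234.209/391 = 0.599.
Expenditure multiplier = 1/(1 − c(1−t) + m) = 1/(1 − 0.599×0.66 + 0.19) = 1/0.79466 ≈ 1.258.
ΔY = k × ΔG = (−$203 billion) / 0.79466 ≈ −$255.5 billion.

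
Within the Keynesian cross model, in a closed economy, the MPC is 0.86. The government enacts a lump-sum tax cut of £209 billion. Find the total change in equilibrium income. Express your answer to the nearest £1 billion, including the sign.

A lump-sum tax change of −£209 billion shifts disposable income by +£209 billion; first-round consumption changes by −c × ΔT = −0.86 × (−£209 billion) = +£179.74 billion.
Expenditure multiplier = 1/(1 − MPC) = 1/(1 − 0.86) = 1/0.14 ≈ 7.143.
The tax multiplier is −c × k ≈ −6.143, so ΔY = k × (−c·ΔT) = (+£179.74 billion) / 0.14 ≈ +£1,284 billion.

+£1,284 billion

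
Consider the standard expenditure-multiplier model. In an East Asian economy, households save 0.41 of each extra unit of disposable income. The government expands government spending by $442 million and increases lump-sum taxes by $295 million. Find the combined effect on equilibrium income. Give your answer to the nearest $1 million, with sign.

MPC = 1 − MPS = 1 − 0.41 = 0.59.
Expenditure multiplier = 1/(1 − MPC) = 1/(1 − 0.59) = 1/0.41 ≈ 2.439.
ΔG contributes k·ΔG = (+$442 million) / 0.41 ≈ +$1,078 million.
ΔT of +$295 million changes first-round spending by −c·ΔT = −$174.05 million, contributing k·(−c·ΔT) = (−$174.05 million) / 0.41 ≈ −$424.5 million.
Net ΔY = k(ΔG − c·ΔT) = (+$267.95 million) / 0.41 ≈ +$654 million.

+$654 million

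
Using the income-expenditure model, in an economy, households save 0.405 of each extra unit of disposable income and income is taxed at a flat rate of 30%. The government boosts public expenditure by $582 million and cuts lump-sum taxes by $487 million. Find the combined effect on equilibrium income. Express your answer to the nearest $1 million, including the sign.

MPC = 1 − MPS = 1 − 0.405 = 0.595.
Expenditure multiplier = 1/(1 − c(1−t)) = 1/(1 − 0.595×0.7) = 1/0.5835 ≈ 1.714.
ΔG contributes k·ΔG = (+$582 million) / 0.5835 ≈ +$997.4 million.
ΔT of −$487 million changes first-round spending by −c·ΔT = +$289.765 million, contributing k·(−c·ΔT) = (+$289.765 million) / 0.5835 ≈ +$496.6 million.
Net ΔY = k(ΔG − c·ΔT) = (+$871.765 million) / 0.5835 ≈ +$1,494 million.

+$1,494 million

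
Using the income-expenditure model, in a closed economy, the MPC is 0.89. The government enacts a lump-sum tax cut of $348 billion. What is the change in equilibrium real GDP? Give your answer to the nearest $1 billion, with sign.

+$2,816 billion

A lump-sum tax change of −$348 billion shifts disposable income by +$348 billion; first-round consumption changes by −c × ΔT = −0.89 × (−$348 billion) = +$309.72 billion.
Expenditure multiplier = 1/(1 − MPC) = 1/(1 − 0.89) = 1/0.11 ≈ 9.091.
The tax multiplier is −c × k ≈ −8.091, so ΔY = k × (−c·ΔT) = (+$309.72 billion) / 0.11 ≈ +$2,816 billion.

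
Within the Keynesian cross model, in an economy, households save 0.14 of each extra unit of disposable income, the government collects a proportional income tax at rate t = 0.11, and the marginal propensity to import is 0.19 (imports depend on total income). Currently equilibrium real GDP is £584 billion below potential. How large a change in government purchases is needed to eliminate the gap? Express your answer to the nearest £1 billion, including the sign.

+£248 billion

MPC = 1 − MPS = 1 − 0.14 = 0.86.
Spending multiplier = 1/(1 − c(1−t) + m) = 1/(1 − 0.86×0.89 + 0.19) = 1/0.4246 ≈ 2.355.
Need ΔY = +£584 billion, so ΔG = ΔY/k = (+£584 billion) × 0.4246 ≈ +£248 billion.
The government should increase government purchases by £248 billion.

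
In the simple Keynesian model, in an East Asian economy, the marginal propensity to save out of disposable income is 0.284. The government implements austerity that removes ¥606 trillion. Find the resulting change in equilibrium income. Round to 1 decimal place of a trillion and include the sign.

−¥2,133.8 trillion

MPC = 1 − MPS = 1 − 0.284 = 0.716.
Spending multiplier = 1/(1 − MPC) = 1/(1 − 0.716) = 1/0.284 ≈ 3.521.
ΔY = k × ΔG = (−¥606 trillion) / 0.284 ≈ −¥2,133.8 trillion.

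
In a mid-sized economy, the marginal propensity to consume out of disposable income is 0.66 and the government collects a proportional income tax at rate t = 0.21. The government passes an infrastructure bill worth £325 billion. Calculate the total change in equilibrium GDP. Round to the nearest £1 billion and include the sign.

Spending multiplier = 1/(1 − c(1−t)) = 1/(1 − 0.66×0.79) = 1/0.4786 ≈ 2.089.
ΔY = k × ΔG = (+£325 billion) / 0.4786 ≈ +£679 billion.

+£679 billion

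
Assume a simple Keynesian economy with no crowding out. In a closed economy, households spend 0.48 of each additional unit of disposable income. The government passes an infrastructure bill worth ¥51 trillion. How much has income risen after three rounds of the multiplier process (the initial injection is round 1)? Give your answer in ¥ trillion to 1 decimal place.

Round 1 adds ΔG = ¥51 trillion; each later round is MPC = 0.48 times the previous.
After 3 rounds: 51 + 24.48 + 11.7504 = ΔG·(1 − c^3)/(1 − c) = 51 × (1 − 0.110592)/0.52 ≈ ¥87.2 trillion.

¥87.2 trillion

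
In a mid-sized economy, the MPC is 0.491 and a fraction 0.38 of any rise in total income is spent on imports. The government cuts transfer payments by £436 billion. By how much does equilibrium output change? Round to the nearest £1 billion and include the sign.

−£241 billion

The transfer change shifts disposable income by −£436 billion, so first-round consumption changes by c·ΔTR = 0.491 × (−£436 billion) = −£214.076 billion.
Expenditure multiplier = 1/(1 − c + m) = 1/(1 − 0.491 + 0.38) = 1/0.889 ≈ 1.125.
The transfer multiplier is c × k ≈ 0.552, so ΔY = k × (c·ΔTR) = (−£214.076 billion) / 0.889 ≈ −£241 billion.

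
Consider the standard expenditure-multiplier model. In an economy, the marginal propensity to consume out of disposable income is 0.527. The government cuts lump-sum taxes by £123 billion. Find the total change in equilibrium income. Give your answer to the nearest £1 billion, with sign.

+£137 billion

A lump-sum tax change of −£123 billion shifts disposable income by +£123 billion; first-round consumption changes by −c × ΔT = −0.527 × (−£123 billion) = +£64.821 billion.
Expenditure multiplier = 1/(1 − MPC) = 1/(1 − 0.527) = 1/0.473 ≈ 2.114.
The tax multiplier is −c × k ≈ −1.114, so ΔY = k × (−c·ΔT) = (+£64.821 billion) / 0.473 ≈ +£137 billion.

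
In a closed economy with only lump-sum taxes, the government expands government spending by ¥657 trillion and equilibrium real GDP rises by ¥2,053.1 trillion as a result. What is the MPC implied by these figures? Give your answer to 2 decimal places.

0.68

Implied spending multiplier k = ΔY/ΔG = 2,053.1/657 ≈ 3.125.
Since k = 1/(1 − MPC), MPC = 1 − 1/k = 1 − ΔG/ΔY = 1 − 657/2,053.1 ≈ 0.68.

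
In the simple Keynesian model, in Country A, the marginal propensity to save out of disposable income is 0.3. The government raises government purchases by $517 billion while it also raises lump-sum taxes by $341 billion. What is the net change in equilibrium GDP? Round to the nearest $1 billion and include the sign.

+$928 billion

MPC = 1 − MPS = 1 − 0.3 = 0.7.
Expenditure multiplier = 1/(1 − MPC) = 1/(1 − 0.7) = 1/0.3 ≈ 3.333.
ΔG contributes k·ΔG = (+$517 billion) / 0.3 ≈ +$1,723.3 billion.
ΔT of +$341 billion changes first-round spending by −c·ΔT = −$238.7 billion, contributing k·(−c·ΔT) = (−$238.7 billion) / 0.3 ≈ −$795.7 billion.
Net ΔY = k(ΔG − c·ΔT) = (+$278.3 billion) / 0.3 ≈ +$928 billion.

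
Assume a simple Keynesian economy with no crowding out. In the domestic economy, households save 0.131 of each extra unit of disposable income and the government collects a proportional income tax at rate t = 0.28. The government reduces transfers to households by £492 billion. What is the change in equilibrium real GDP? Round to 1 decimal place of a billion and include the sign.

MPC = 1 − MPS = 1 − 0.131 = 0.869.
The transfer change shifts disposable income by −£492 billion, so first-round consumption changes by c·ΔTR = 0.869 × (−£492 billion) = −£427.548 billion.
Expenditure multiplier = 1/(1 − c(1−t)) = 1/(1 − 0.869×0.72) = 1/0.37432 ≈ 2.672.
The transfer multiplier is c × k ≈ 2.322, so ΔY = k × (c·ΔTR) = (−£427.548 billion) / 0.37432 ≈ −£1,142.2 billion.

−£1,142.2 billion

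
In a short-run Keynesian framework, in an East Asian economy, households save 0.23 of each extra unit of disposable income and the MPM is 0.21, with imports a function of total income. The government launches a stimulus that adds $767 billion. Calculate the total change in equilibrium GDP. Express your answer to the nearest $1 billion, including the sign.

MPC = 1 − MPS = 1 − 0.23 = 0.77.
Government-spending multiplier = 1/(1 − c + m) = 1/(1 − 0.77 + 0.21) = 1/0.44 ≈ 2.273.
ΔY = k × ΔG = (+$767 billion) / 0.44 ≈ +$1,743 billion.

+$1,743 billion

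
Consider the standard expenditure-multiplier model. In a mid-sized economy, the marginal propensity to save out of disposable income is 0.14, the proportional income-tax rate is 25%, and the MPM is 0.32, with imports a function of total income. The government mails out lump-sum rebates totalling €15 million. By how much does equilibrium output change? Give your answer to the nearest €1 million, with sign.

+€19 million

MPC = 1 − MPS = 1 − 0.14 = 0.86.
A lump-sum tax change of −€15 million shifts disposable income by +€15 million; first-round consumption changes by −c × ΔT = −0.86 × (−€15 million) = +€12.9 million.
Expenditure multiplier = 1/(1 − c(1−t) + m) = 1/(1 − 0.86×0.75 + 0.32) = 1/0.675 ≈ 1.481.
The tax multiplier is −c × k ≈ −1.274, so ΔY = k × (−c·ΔT) = (+€12.9 million) / 0.675 ≈ +€19 million.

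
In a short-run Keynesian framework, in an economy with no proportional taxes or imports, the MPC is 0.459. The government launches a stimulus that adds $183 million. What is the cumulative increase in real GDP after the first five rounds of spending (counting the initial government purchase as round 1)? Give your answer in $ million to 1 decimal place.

Round 1 adds ΔG = $183 million; each later round is MPC = 0.459 times the previous.
After 5 rounds: 183 + 83.997 + 38.554623 + 17.696571957 + 8.122726528263 = ΔG·(1 − c^5)/(1 − c) = 183 × (1 − 0.020373396046299)/0.541 ≈ $331.4 million.

$331.4 million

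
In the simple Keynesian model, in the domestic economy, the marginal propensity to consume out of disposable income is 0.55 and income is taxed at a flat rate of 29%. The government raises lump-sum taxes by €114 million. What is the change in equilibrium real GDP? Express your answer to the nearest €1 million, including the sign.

−€103 million

A lump-sum tax change of +€114 million shifts disposable income by −€114 million; first-round consumption changes by −c × ΔT = −0.55 × (+€114 million) = −€62.7 million.
Expenditure multiplier = 1/(1 − c(1−t)) = 1/(1 − 0.55×0.71) = 1/0.6095 ≈ 1.641.
The tax multiplier is −c × k ≈ −0.902, so ΔY = k × (−c·ΔT) = (−€62.7 million) / 0.6095 ≈ −€103 million.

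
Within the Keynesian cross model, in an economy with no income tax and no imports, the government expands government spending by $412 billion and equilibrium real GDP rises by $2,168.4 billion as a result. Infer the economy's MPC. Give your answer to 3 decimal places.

Implied spending multiplier k = ΔY/ΔG = 2,168.4/412 ≈ 5.2631.
Since k = 1/(1 − MPC), MPC = 1 − 1/k = 1 − ΔG/ΔY = 1 − 412/2,168.4 ≈ 0.810.

0.810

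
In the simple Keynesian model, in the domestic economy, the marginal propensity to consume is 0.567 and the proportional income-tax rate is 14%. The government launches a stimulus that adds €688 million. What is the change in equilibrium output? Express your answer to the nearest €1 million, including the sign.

+€1,343 million

Expenditure multiplier = 1/(1 − c(1−t)) = 1/(1 − 0.567×0.86) = 1/0.51238 ≈ 1.952.
ΔY = k × ΔG = (+€688 million) / 0.51238 ≈ +€1,343 million.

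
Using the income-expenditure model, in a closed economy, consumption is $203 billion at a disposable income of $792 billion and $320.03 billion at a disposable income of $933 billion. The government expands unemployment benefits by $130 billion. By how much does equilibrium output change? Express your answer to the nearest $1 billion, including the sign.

MPC = ΔC/ΔYd = (320.03 − 203)/(933 − 792) = 117.03/141 = 0.83.
The transfer change shifts disposable income by +$130 billion, so first-round consumption changes by c·ΔTR = 0.83 × (+$130 billion) = +$107.9 billion.
Expenditure multiplier = 1/(1 − MPC) = 1/(1 − 0.83) = 1/0.17 ≈ 5.882.
The transfer multiplier is c × k ≈ 4.882, so ΔY = k × (c·ΔTR) = (+$107.9 billion) / 0.17 ≈ +$635 billion.

+$635 billion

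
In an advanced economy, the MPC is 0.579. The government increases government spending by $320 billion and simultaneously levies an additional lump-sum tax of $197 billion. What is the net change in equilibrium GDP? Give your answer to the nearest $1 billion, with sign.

Expenditure multiplier = 1/(1 − MPC) = 1/(1 − 0.579) = 1/0.421 ≈ 2.375.
ΔG contributes k·ΔG = (+$320 billion) / 0.421 ≈ +$760.1 billion.
ΔT of +$197 billion changes first-round spending by −c·ΔT = −$114.063 billion, contributing k·(−c·ΔT) = (−$114.063 billion) / 0.421 ≈ −$270.9 billion.
Net ΔY = k(ΔG − c·ΔT) = (+$205.937 billion) / 0.421 ≈ +$489 billion.

+$489 billion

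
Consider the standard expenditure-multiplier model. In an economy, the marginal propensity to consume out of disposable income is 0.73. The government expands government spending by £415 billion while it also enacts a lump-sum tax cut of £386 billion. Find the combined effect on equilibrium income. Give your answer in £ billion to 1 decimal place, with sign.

Expenditure multiplier = 1/(1 − MPC) = 1/(1 − 0.73) = 1/0.27 ≈ 3.704.
ΔG contributes k·ΔG = (+£415 billion) / 0.27 ≈ +£1,537 billion.
ΔT of −£386 billion changes first-round spending by −c·ΔT = +£281.78 billion, contributing k·(−c·ΔT) = (+£281.78 billion) / 0.27 ≈ +£1,043.6 billion.
Net ΔY = k(ΔG − c·ΔT) = (+£696.78 billion) / 0.27 ≈ +£2,580.7 billion.

+£2,580.7 billion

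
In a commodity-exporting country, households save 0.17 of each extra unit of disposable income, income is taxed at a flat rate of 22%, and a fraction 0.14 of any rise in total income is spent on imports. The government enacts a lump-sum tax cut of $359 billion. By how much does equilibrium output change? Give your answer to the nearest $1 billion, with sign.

MPC = 1 − MPS = 1 − 0.17 = 0.83.
A lump-sum tax change of −$359 billion shifts disposable income by +$359 billion; first-round consumption changes by −c × ΔT = −0.83 × (−$359 billion) = +$297.97 billion.
Expenditure multiplier = 1/(1 − c(1−t) + m) = 1/(1 − 0.83×0.78 + 0.14) = 1/0.4926 ≈ 2.03.
The tax multiplier is −c × k ≈ −1.685, so ΔY = k × (−c·ΔT) = (+$297.97 billion) / 0.4926 ≈ +$605 billion.

+$605 billion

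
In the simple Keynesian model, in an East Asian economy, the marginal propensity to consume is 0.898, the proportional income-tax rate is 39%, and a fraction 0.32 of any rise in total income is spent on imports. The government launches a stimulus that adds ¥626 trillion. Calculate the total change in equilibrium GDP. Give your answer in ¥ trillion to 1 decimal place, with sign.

+¥810.6 trillion

Expenditure multiplier = 1/(1 − c(1−t) + m) = 1/(1 − 0.898×0.61 + 0.32) = 1/0.77222 ≈ 1.295.
ΔY = k × ΔG = (+¥626 trillion) / 0.77222 ≈ +¥810.6 trillion.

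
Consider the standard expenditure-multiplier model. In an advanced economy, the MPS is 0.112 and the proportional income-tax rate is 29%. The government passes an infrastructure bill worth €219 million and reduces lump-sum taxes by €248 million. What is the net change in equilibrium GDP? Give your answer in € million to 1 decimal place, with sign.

+€1,188.6 million

MPC = 1 − MPS = 1 − 0.112 = 0.888.
Expenditure multiplier = 1/(1 − c(1−t)) = 1/(1 − 0.888×0.71) = 1/0.36952 ≈ 2.706.
ΔG contributes k·ΔG = (+€219 million) / 0.36952 ≈ +€592.7 million.
ΔT of −€248 million changes first-round spending by −c·ΔT = +€220.224 million, contributing k·(−c·ΔT) = (+€220.224 million) / 0.36952 ≈ +€596 million.
Net ΔY = k(ΔG − c·ΔT) = (+€439.224 million) / 0.36952 ≈ +€1,188.6 million.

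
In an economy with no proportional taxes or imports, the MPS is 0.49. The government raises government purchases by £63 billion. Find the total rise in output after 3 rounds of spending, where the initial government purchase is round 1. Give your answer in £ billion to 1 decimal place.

£111.5 billion

MPC = 1 − MPS = 1 − 0.49 = 0.51.
Round 1 adds ΔG = £63 billion; each later round is MPC = 0.51 times the previous.
After 3 rounds: 63 + 32.13 + 16.3863 = ΔG·(1 − c^3)/(1 − c) = 63 × (1 − 0.132651)/0.49 ≈ £111.5 billion.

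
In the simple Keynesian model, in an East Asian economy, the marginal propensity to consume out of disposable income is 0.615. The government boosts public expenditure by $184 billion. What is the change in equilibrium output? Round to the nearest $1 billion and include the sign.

Government-spending multiplier = 1/(1 − MPC) = 1/(1 − 0.615) = 1/0.385 ≈ 2.597.
ΔY = k × ΔG = (+$184 billion) / 0.385 ≈ +$478 billion.

+$478 billion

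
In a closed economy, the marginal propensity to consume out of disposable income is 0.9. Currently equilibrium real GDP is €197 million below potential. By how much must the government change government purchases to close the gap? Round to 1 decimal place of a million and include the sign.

Spending multiplier = 1/(1 − MPC) = 1/(1 − 0.9) = 1/0.1 = 10.
Need ΔY = +€197 million, so ΔG = ΔY/k = (+€197 million) × 0.1 = +€19.7 million.
The government should increase government purchases by €19.7 million.

+€19.7 million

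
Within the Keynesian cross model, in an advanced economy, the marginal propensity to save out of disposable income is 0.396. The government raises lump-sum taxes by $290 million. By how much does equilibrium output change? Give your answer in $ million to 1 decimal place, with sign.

−$442.3 million

MPC = 1 − MPS = 1 − 0.396 = 0.604.
A lump-sum tax change of +$290 million shifts disposable income by −$290 million; first-round consumption changes by −c × ΔT = −0.604 × (+$290 million) = −$175.16 million.
Expenditure multiplier = 1/(1 − MPC) = 1/(1 − 0.604) = 1/0.396 ≈ 2.525.
The tax multiplier is −c × k ≈ −1.525, so ΔY = k × (−c·ΔT) = (−$175.16 million) / 0.396 ≈ −$442.3 million.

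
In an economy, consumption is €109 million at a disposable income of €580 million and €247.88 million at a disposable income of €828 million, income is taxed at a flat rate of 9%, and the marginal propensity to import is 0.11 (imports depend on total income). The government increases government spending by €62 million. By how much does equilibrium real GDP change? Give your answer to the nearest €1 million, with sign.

MPC = ΔC/ΔYd = (247.88 − 109)/(828 − 580) = 138.88/248 = 0.56.
Government-spending multiplier = 1/(1 − c(1−t) + m) = 1/(1 − 0.56×0.91 + 0.11) = 1/0.6004 ≈ 1.666.
ΔY = k × ΔG = (+€62 million) / 0.6004 ≈ +€103 million.

+€103 million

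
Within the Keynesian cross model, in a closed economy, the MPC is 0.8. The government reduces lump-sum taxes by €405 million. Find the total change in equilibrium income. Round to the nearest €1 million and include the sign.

A lump-sum tax change of −€405 million shifts disposable income by +€405 million; first-round consumption changes by −c × ΔT = −0.8 × (−€405 million) = +€324 million.
Expenditure multiplier = 1/(1 − MPC) = 1/(1 − 0.8) = 1/0.2 = 5.
The tax multiplier is −c × k = −4, so ΔY = k × (−c·ΔT) = (+€324 million) / 0.2 = +€1,620 million.

+€1,620 million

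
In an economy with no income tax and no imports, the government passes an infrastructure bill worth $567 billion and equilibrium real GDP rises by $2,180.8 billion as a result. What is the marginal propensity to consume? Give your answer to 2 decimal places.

Implied spending multiplier k = ΔY/ΔG = 2,180.8/567 ≈ 3.8462.
Since k = 1/(1 − MPC), MPC = 1 − 1/k = 1 − ΔG/ΔY = 1 − 567/2,180.8 ≈ 0.74.

0.74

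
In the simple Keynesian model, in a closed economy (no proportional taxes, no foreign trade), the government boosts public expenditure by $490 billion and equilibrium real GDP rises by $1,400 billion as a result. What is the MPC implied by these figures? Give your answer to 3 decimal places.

0.650

Implied spending multiplier k = ΔY/ΔG = 1,400/490 ≈ 2.8571.
Since k = 1/(1 − MPC), MPC = 1 − 1/k = 1 − ΔG/ΔY = 1 − 490/1,400 = 0.650.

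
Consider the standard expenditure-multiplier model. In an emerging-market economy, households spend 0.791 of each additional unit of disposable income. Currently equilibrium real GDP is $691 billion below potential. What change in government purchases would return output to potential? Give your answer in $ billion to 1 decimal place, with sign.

Spending multiplier = 1/(1 − MPC) = 1/(1 − 0.791) = 1/0.209 ≈ 4.785.
Need ΔY = +$691 billion, so ΔG = ΔY/k = (+$691 billion) × 0.209 ≈ +$144.4 billion.
The government should increase government purchases by $144.4 billion.

+$144.4 billion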